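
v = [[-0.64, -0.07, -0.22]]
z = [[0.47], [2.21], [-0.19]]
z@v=[[-0.30, -0.03, -0.10], [-1.41, -0.15, -0.49], [0.12, 0.01, 0.04]]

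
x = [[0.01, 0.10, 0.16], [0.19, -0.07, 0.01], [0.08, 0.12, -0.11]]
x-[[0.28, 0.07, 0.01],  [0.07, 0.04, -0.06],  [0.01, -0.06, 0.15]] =[[-0.27, 0.03, 0.15], [0.12, -0.11, 0.07], [0.07, 0.18, -0.26]]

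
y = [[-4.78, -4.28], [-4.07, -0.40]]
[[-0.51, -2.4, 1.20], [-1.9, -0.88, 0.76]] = y @ [[0.51, 0.18, -0.18],[-0.45, 0.36, -0.08]]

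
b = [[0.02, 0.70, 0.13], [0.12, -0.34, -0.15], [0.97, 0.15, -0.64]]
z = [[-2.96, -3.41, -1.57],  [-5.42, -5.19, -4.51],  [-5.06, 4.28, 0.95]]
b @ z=[[-4.51, -3.14, -3.06], [2.25, 0.71, 1.20], [-0.45, -6.83, -2.81]]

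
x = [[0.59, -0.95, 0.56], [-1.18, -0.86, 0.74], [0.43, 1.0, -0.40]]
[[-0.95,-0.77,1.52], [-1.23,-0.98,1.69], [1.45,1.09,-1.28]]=x@[[0.31, 0.21, 0.03],  [1.59, 1.13, -0.66],  [0.68, 0.32, 1.57]]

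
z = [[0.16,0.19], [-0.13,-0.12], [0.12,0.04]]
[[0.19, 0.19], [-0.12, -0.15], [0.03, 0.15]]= z @ [[-0.17,  1.23],[1.16,  -0.06]]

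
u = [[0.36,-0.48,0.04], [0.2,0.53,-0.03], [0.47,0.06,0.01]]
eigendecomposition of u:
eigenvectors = [[(0.67+0j), 0.67-0.00j, (-0.02+0j)], [(-0.08-0.41j), (-0.08+0.41j), 0.07+0.00j], [(0.49-0.36j), (0.49+0.36j), 1.00+0.00j]]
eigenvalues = [(0.45+0.27j), (0.45-0.27j), 0j]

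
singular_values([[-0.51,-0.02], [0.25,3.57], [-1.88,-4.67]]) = [6.11, 1.03]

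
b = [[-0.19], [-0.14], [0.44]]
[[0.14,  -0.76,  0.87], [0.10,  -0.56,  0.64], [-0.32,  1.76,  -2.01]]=b @ [[-0.73, 3.99, -4.56]]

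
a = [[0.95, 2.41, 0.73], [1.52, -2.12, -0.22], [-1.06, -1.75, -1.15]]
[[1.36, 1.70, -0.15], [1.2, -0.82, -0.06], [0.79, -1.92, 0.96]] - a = [[0.41, -0.71, -0.88], [-0.32, 1.3, 0.16], [1.85, -0.17, 2.11]]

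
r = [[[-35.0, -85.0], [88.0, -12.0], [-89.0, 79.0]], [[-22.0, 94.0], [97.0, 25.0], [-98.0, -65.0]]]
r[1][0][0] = -22.0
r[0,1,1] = -12.0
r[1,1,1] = 25.0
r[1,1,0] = 97.0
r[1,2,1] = -65.0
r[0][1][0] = 88.0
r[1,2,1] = -65.0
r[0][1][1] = -12.0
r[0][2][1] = 79.0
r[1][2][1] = -65.0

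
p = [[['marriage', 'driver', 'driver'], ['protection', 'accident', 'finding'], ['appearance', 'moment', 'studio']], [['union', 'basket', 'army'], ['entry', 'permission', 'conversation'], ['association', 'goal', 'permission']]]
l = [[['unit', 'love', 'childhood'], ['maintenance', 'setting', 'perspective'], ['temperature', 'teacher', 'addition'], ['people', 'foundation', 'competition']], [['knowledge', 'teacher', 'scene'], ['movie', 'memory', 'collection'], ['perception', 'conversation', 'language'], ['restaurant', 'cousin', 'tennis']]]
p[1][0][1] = 'basket'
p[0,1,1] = 'accident'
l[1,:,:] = [['knowledge', 'teacher', 'scene'], ['movie', 'memory', 'collection'], ['perception', 'conversation', 'language'], ['restaurant', 'cousin', 'tennis']]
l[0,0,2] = 'childhood'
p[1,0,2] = 'army'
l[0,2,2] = 'addition'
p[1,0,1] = 'basket'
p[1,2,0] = 'association'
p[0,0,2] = 'driver'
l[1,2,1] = 'conversation'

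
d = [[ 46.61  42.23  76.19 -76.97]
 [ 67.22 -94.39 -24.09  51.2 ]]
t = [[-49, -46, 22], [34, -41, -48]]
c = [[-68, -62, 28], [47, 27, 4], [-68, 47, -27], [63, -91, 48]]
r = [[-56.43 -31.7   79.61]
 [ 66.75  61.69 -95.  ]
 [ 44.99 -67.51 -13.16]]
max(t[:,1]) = -41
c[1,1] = 27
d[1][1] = -94.39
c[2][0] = -68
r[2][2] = -13.16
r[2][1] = -67.51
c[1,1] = 27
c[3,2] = 48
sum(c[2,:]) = -48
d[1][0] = 67.22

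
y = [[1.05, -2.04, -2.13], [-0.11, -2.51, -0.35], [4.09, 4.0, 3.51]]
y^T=[[1.05,-0.11,4.09], [-2.04,-2.51,4.0], [-2.13,-0.35,3.51]]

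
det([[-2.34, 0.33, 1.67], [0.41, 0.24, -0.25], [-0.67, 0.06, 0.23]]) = 0.170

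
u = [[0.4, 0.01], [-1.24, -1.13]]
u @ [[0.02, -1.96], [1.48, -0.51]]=[[0.02, -0.79], [-1.70, 3.01]]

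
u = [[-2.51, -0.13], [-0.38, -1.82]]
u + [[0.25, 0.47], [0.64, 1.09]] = [[-2.26, 0.34], [0.26, -0.73]]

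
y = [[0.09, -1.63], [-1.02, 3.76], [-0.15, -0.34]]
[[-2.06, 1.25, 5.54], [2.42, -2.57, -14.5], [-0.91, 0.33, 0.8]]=y@[[2.86, -0.39, 2.12], [1.42, -0.79, -3.28]]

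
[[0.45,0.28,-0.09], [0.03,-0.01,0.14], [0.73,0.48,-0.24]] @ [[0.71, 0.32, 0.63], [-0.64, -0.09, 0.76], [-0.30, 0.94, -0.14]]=[[0.17, 0.03, 0.51], [-0.01, 0.14, -0.01], [0.28, -0.04, 0.86]]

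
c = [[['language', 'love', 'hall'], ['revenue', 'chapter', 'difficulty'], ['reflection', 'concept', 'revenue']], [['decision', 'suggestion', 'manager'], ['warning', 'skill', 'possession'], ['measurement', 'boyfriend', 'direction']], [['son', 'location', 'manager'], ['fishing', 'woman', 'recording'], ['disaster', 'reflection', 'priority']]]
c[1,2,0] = 'measurement'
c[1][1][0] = 'warning'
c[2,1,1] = 'woman'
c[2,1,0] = 'fishing'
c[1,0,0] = 'decision'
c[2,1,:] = ['fishing', 'woman', 'recording']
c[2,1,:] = ['fishing', 'woman', 'recording']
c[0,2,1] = 'concept'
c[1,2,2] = 'direction'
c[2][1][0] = 'fishing'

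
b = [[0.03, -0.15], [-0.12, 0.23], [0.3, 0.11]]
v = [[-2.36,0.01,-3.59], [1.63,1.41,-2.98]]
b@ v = [[-0.32, -0.21, 0.34], [0.66, 0.32, -0.25], [-0.53, 0.16, -1.4]]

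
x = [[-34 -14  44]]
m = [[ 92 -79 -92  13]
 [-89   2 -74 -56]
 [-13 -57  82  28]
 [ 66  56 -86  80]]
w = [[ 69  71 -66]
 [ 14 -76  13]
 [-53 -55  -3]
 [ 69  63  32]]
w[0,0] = 69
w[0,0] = 69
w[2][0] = -53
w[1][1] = -76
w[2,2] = -3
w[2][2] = -3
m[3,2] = -86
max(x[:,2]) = 44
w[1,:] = [14, -76, 13]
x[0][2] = 44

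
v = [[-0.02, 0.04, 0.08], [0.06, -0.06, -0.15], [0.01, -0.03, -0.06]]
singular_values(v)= [0.21, 0.02, 0.0]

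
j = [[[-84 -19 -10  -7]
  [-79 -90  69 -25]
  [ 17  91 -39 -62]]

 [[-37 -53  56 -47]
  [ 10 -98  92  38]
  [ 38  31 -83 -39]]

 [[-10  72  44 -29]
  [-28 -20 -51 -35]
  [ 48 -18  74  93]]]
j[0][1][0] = -79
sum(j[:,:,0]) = -125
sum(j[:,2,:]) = 151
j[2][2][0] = 48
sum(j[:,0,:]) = -124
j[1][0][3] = -47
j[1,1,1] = -98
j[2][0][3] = -29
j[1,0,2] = 56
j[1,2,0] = 38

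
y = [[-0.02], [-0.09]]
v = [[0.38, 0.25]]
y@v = [[-0.01, -0.0], [-0.03, -0.02]]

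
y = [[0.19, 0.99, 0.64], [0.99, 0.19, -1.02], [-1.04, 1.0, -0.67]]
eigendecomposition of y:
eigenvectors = [[(-0.7+0j), (0.07-0.44j), (0.07+0.44j)], [-0.71+0.00j, 0.03+0.51j, 0.03-0.51j], [0.01+0.00j, (0.74+0j), 0.74-0.00j]]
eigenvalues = [(1.18+0j), (-0.74+1.3j), (-0.74-1.3j)]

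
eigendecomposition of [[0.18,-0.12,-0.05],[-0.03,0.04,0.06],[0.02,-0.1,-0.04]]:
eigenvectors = [[(0.98+0j), (-0.14+0.29j), -0.14-0.29j], [(-0.14+0j), 0.24+0.51j, (0.24-0.51j)], [(0.15+0j), -0.76+0.00j, -0.76-0.00j]]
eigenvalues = [(0.19+0j), (-0+0.06j), (-0-0.06j)]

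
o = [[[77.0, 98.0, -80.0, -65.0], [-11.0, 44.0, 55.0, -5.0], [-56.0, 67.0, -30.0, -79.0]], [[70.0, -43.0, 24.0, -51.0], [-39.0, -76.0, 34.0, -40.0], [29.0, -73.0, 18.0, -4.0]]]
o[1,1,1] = -76.0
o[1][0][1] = -43.0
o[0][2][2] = -30.0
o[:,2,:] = [[-56.0, 67.0, -30.0, -79.0], [29.0, -73.0, 18.0, -4.0]]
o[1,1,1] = -76.0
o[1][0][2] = 24.0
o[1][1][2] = 34.0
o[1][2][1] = -73.0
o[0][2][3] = -79.0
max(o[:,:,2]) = 55.0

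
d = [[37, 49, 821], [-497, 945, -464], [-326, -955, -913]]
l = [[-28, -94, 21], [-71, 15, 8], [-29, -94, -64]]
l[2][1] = -94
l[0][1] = -94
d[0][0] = 37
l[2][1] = -94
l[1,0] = -71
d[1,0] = -497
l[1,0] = -71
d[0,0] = 37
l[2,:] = [-29, -94, -64]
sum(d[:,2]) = -556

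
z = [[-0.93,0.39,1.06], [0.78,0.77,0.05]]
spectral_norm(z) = 1.51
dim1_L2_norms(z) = [1.46, 1.1]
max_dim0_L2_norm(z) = 1.21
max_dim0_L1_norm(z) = 1.71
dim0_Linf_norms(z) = [0.93, 0.77, 1.06]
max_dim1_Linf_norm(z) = 1.06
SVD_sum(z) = [[-1.07, 0.11, 0.93], [0.37, -0.04, -0.32]] + [[0.14, 0.28, 0.13], [0.41, 0.81, 0.37]]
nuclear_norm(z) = 2.54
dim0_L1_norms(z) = [1.71, 1.16, 1.11]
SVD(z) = [[-0.94,0.33], [0.33,0.94]] @ diag([1.5067884642460179, 1.0363341758405573]) @ [[0.75, -0.08, -0.65],[0.42, 0.83, 0.38]]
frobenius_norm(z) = 1.83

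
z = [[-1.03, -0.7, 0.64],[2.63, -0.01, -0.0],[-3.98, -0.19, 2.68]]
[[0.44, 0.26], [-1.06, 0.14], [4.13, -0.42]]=z@ [[-0.40, 0.05], [0.88, -0.55], [1.01, -0.12]]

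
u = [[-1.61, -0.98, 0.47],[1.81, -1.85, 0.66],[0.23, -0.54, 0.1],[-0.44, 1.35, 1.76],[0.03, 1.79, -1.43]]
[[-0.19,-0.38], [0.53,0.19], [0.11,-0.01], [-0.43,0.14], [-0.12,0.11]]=u@[[0.18, 0.19], [-0.14, 0.10], [-0.09, 0.05]]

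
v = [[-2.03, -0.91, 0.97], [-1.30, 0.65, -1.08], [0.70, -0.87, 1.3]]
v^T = [[-2.03,-1.3,0.7], [-0.91,0.65,-0.87], [0.97,-1.08,1.3]]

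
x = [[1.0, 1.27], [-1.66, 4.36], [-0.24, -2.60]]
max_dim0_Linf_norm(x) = 4.36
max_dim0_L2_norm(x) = 5.23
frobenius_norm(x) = 5.59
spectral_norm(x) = 5.34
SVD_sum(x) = [[-0.22,1.01],[-0.97,4.51],[0.53,-2.43]] + [[1.22, 0.26], [-0.69, -0.15], [-0.77, -0.17]]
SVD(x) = [[-0.19, 0.76], [-0.86, -0.43], [0.47, -0.48]] @ diag([5.342041106474503, 1.6304284150911614]) @ [[0.21, -0.98], [0.98, 0.21]]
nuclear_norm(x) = 6.97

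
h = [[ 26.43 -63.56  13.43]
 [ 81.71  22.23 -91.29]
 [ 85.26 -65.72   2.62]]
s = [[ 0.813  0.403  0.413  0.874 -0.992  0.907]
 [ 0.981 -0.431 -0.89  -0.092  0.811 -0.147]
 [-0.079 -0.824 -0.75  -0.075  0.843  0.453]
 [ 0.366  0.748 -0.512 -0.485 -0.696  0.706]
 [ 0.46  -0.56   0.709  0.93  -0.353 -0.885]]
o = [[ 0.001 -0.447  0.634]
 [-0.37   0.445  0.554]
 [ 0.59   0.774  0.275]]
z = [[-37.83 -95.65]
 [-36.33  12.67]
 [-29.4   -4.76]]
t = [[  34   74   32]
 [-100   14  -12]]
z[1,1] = 12.67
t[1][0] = -100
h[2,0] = 85.26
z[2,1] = -4.76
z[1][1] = 12.67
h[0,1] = -63.56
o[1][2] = 0.554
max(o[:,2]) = 0.634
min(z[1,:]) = -36.33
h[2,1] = -65.72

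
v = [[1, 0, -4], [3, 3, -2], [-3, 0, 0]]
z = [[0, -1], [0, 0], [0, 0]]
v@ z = [[0, -1], [0, -3], [0, 3]]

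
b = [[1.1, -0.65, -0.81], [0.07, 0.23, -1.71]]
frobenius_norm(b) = 2.30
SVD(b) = [[-0.61, -0.79], [-0.79, 0.61]] @ diag([1.998212366096867, 1.130330633035114]) @ [[-0.36,  0.11,  0.93],  [-0.73,  0.58,  -0.36]]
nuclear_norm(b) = 3.13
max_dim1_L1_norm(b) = 2.56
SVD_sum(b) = [[0.44, -0.13, -1.13], [0.58, -0.17, -1.46]] + [[0.66, -0.52, 0.32], [-0.51, 0.40, -0.25]]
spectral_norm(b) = 2.00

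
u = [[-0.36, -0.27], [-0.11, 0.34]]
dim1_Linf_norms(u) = [0.36, 0.34]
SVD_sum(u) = [[-0.24, -0.35], [0.12, 0.18]] + [[-0.12, 0.08],[-0.23, 0.16]]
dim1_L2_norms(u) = [0.45, 0.36]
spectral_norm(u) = 0.48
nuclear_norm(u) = 0.80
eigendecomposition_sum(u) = [[-0.38, -0.14],[-0.06, -0.02]] + [[0.02, -0.13],[-0.05, 0.36]]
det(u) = -0.15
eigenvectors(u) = [[-0.99, 0.34],[-0.15, -0.94]]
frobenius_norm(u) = 0.57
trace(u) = -0.02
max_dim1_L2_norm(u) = 0.45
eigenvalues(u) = [-0.4, 0.38]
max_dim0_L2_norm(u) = 0.43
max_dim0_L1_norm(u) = 0.61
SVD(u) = [[-0.89,0.46],[0.46,0.89]] @ diag([0.47886873251778306, 0.31762357755181203]) @ [[0.56, 0.83], [-0.83, 0.56]]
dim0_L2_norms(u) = [0.38, 0.43]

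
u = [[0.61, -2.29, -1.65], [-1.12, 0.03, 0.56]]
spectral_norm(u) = 2.95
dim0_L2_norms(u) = [1.28, 2.29, 1.74]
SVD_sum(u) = [[0.83, -2.18, -1.69], [-0.19, 0.51, 0.40]] + [[-0.22, -0.11, 0.04], [-0.93, -0.48, 0.16]]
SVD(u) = [[-0.97, 0.23], [0.23, 0.97]] @ diag([2.9548030172197923, 1.0847760734035437]) @ [[-0.29, 0.76, 0.59], [-0.88, -0.45, 0.16]]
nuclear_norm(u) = 4.04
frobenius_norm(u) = 3.15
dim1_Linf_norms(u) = [2.29, 1.12]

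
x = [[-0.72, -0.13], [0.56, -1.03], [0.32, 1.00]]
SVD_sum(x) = [[0.0, -0.03],[0.15, -1.09],[-0.13, 0.94]] + [[-0.72, -0.10], [0.41, 0.06], [0.45, 0.06]]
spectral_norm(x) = 1.45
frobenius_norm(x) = 1.74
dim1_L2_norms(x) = [0.73, 1.17, 1.05]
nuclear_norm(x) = 2.40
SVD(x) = [[-0.02, 0.77],  [-0.76, -0.43],  [0.65, -0.48]] @ diag([1.4493577007788097, 0.9547576944927769]) @ [[-0.14, 0.99], [-0.99, -0.14]]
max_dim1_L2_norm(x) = 1.17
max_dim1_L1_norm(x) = 1.59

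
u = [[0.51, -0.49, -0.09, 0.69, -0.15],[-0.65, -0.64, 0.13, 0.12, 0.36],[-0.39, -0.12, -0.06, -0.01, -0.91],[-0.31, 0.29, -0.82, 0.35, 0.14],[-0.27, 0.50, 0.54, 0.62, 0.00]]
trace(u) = 0.16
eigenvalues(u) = [(0.91+0.41j), (0.91-0.41j), (-0.33+0.94j), (-0.33-0.94j), (-1+0j)]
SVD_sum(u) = [[0.48, -0.44, 0.03, 0.08, 0.22], [0.06, -0.05, 0.00, 0.01, 0.03], [-0.34, 0.31, -0.02, -0.06, -0.15], [-0.25, 0.22, -0.02, -0.04, -0.11], [-0.28, 0.26, -0.02, -0.05, -0.13]] + [[0.19, 0.05, 0.09, 0.32, -0.45], [-0.15, -0.04, -0.07, -0.25, 0.34], [0.17, 0.05, 0.08, 0.29, -0.40], [-0.04, -0.01, -0.02, -0.06, 0.09], [0.12, 0.04, 0.06, 0.21, -0.29]] + [[-0.11, -0.02, 0.07, 0.20, 0.11], [-0.23, -0.04, 0.15, 0.44, 0.25], [0.1, 0.02, -0.07, -0.19, -0.11], [-0.09, -0.01, 0.06, 0.17, 0.09], [-0.28, -0.05, 0.18, 0.53, 0.30]] + [[-0.04, -0.06, -0.29, 0.09, -0.02], [-0.01, -0.02, -0.08, 0.02, -0.01], [-0.02, -0.04, -0.18, 0.05, -0.01], [-0.11, -0.16, -0.78, 0.23, -0.06], [0.05, 0.07, 0.37, -0.11, 0.03]] + [[-0.02, -0.03, 0.01, -0.01, -0.02], [-0.32, -0.49, 0.13, -0.11, -0.25], [-0.3, -0.46, 0.12, -0.1, -0.23], [0.16, 0.25, -0.07, 0.06, 0.13], [0.12, 0.18, -0.05, 0.04, 0.09]]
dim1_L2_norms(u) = [1.0, 1.0, 1.0, 1.0, 1.0]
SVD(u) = [[-0.69,-0.59,0.27,-0.31,0.04],[-0.08,0.45,0.58,-0.09,0.66],[0.48,-0.53,-0.25,-0.19,0.62],[0.35,0.11,0.22,-0.84,-0.34],[0.4,-0.38,0.69,0.39,-0.24]] @ diag([1.0076763985479853, 1.0009095894229754, 0.9980511235870623, 0.9961404903438289, 0.9930590857620973]) @ [[-0.70,  0.63,  -0.05,  -0.12,  -0.32], [-0.32,  -0.09,  -0.16,  -0.55,  0.75], [-0.4,  -0.07,  0.26,  0.76,  0.43], [0.13,  0.19,  0.93,  -0.28,  0.07], [-0.48,  -0.74,  0.2,  -0.17,  -0.38]]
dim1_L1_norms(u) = [1.93, 1.9, 1.49, 1.91, 1.93]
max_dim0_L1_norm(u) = 2.13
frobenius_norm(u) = 2.23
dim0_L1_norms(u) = [2.13, 2.04, 1.64, 1.79, 1.56]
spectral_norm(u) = 1.01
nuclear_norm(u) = 5.00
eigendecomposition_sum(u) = [[(0.33+0.15j), -0.10-0.15j, -0.16+0.12j, 0.19-0.25j, (-0.01-0.24j)], [-0.18+0.03j, (0.08+0.04j), (0.04-0.09j), -0.01+0.16j, 0.07+0.10j], [(-0.02-0.2j), -0.05+0.09j, (0.1+0.05j), (-0.17-0.02j), (-0.11+0.07j)], [(-0.07+0.31j), 0.11-0.11j, -0.13-0.12j, 0.25+0.12j, 0.20-0.05j], [-0.19+0.15j, 0.12-0.01j, (-0.02-0.13j), 0.09+0.19j, (0.14+0.06j)]] + [[0.33-0.15j, -0.10+0.15j, -0.16-0.12j, 0.19+0.25j, -0.01+0.24j], [-0.18-0.03j, 0.08-0.04j, 0.04+0.09j, -0.01-0.16j, (0.07-0.1j)], [(-0.02+0.2j), -0.05-0.09j, (0.1-0.05j), -0.17+0.02j, -0.11-0.07j], [-0.07-0.31j, (0.11+0.11j), -0.13+0.12j, (0.25-0.12j), 0.20+0.05j], [-0.19-0.15j, 0.12+0.01j, (-0.02+0.13j), 0.09-0.19j, (0.14-0.06j)]] + [[(-0.03+0.08j),  -0.00+0.01j,  (0.11+0.15j),  0.14-0.01j,  -0.11+0.12j],[(-0+0.01j),  (-0+0j),  (0.02+0.02j),  0.02-0.00j,  -0.02+0.02j],[-0.18+0.05j,  (-0.03+0.01j),  -0.13+0.37j,  (0.17+0.24j),  (-0.34-0.05j)],[-0.10-0.09j,  (-0.02-0.01j),  -0.28+0.08j,  (-0.07+0.2j),  -0.11-0.23j],[(0.01+0.16j),  0.00+0.03j,  0.29+0.18j,  0.23-0.11j,  -0.10+0.29j]] + [[-0.03-0.08j, -0.00-0.01j, 0.11-0.15j, (0.14+0.01j), (-0.11-0.12j)], [-0.00-0.01j, -0.00-0.00j, (0.02-0.02j), 0.02+0.00j, (-0.02-0.02j)], [(-0.18-0.05j), (-0.03-0.01j), (-0.13-0.37j), (0.17-0.24j), (-0.34+0.05j)], [-0.10+0.09j, (-0.02+0.01j), -0.28-0.08j, -0.07-0.20j, -0.11+0.23j], [0.01-0.16j, 0.00-0.03j, 0.29-0.18j, (0.23+0.11j), (-0.1-0.29j)]] + [[(-0.1+0j), -0.28+0.00j, (0.01+0j), (0.03+0j), 0.09+0.00j], [(-0.28+0j), -0.81+0.00j, 0.02+0.00j, (0.1+0j), 0.26+0.00j], [0.01-0.00j, 0.03-0.00j, -0.00-0.00j, -0.00-0.00j, -0.01-0.00j], [0.03-0.00j, 0.10-0.00j, -0.00-0.00j, -0.01-0.00j, -0.03-0.00j], [(0.09-0j), 0.25-0.00j, (-0.01-0j), -0.03-0.00j, (-0.08-0j)]]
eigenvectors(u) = [[(0.6+0j),  (0.6-0j),  -0.16+0.25j,  (-0.16-0.25j),  -0.31+0.00j], [(-0.26+0.17j),  -0.26-0.17j,  (-0.03+0.04j),  -0.03-0.04j,  (-0.9+0j)], [-0.16-0.29j,  -0.16+0.29j,  -0.62+0.00j,  -0.62-0.00j,  0.03+0.00j], [(0.11+0.52j),  (0.11-0.52j),  -0.27-0.38j,  -0.27+0.38j,  0.11+0.00j], [(-0.18+0.35j),  (-0.18-0.35j),  -0.11+0.54j,  -0.11-0.54j,  0.28+0.00j]]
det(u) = -1.00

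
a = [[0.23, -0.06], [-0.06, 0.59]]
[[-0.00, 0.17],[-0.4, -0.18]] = a @ [[-0.20, 0.67], [-0.7, -0.24]]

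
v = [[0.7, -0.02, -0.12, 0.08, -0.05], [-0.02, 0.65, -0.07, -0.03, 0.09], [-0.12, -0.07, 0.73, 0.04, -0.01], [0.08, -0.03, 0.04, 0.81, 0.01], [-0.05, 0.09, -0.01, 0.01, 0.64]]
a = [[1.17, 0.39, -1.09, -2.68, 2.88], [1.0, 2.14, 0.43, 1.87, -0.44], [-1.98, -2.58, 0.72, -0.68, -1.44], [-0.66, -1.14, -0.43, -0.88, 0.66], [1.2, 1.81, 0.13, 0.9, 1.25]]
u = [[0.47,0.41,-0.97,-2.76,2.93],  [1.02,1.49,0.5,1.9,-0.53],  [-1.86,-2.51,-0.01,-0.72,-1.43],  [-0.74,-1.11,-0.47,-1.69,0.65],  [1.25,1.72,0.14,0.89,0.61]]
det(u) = 0.00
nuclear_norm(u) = 9.81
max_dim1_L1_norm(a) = 8.21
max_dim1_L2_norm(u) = 4.19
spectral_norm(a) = 5.37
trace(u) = 0.87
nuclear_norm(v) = 3.53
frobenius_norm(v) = 1.61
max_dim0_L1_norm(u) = 7.96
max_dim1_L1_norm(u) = 7.54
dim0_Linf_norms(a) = [1.98, 2.58, 1.09, 2.68, 2.88]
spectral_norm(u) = 5.18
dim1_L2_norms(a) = [4.26, 3.07, 3.69, 1.77, 2.67]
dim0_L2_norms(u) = [2.61, 3.59, 1.2, 3.92, 3.42]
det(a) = -0.97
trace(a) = 4.40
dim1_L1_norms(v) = [0.97, 0.86, 0.97, 0.97, 0.8]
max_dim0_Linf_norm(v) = 0.81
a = u + v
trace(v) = 3.53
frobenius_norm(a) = 7.18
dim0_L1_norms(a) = [6.01, 8.06, 2.8, 7.01, 6.67]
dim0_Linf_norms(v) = [0.7, 0.65, 0.73, 0.81, 0.64]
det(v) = 0.16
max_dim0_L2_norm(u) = 3.92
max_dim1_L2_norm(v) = 0.82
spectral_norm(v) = 0.86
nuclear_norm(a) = 11.37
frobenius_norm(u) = 6.95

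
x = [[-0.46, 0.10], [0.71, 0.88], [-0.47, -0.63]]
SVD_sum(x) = [[-0.15,  -0.17], [0.74,  0.85], [-0.51,  -0.59]] + [[-0.31,0.27], [-0.03,0.03], [0.04,-0.04]]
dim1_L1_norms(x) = [0.56, 1.59, 1.1]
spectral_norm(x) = 1.39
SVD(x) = [[-0.16, -0.99], [0.81, -0.1], [-0.56, 0.14]] @ diag([1.393687040985673, 0.41897068129953785]) @ [[0.66, 0.75], [0.75, -0.66]]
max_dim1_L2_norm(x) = 1.13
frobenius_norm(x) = 1.46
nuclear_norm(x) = 1.81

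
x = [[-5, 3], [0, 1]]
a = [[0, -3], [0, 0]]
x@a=[[0, 15], [0, 0]]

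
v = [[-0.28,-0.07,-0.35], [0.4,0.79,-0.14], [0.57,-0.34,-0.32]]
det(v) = 0.29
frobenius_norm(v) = 1.25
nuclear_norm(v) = 2.07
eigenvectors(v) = [[-0.07-0.58j, -0.07+0.58j, (-0.02+0j)],[(-0.14+0.15j), -0.14-0.15j, -0.96+0.00j],[-0.79+0.00j, -0.79-0.00j, (0.27+0j)]]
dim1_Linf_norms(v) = [0.35, 0.79, 0.57]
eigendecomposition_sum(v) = [[(-0.14+0.25j), (-0.04-0.04j), (-0.17-0.11j)], [(0.1-0.02j), -0.00+0.02j, (0.01+0.07j)], [(0.31+0.23j), -0.06+0.05j, -0.18+0.21j]] + [[(-0.14-0.25j), -0.04+0.04j, -0.17+0.11j],[0.10+0.02j, (-0-0.02j), (0.01-0.07j)],[0.31-0.23j, -0.06-0.05j, (-0.18-0.21j)]] + [[0.01+0.00j, 0.02+0.00j, (-0+0j)], [0.20+0.00j, (0.79+0j), -0.16+0.00j], [(-0.06-0j), (-0.22-0j), (0.04-0j)]]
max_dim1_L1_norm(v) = 1.33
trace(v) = 0.19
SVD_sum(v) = [[-0.09,-0.15,0.02], [0.45,0.76,-0.08], [0.01,0.02,-0.00]] + [[-0.03, 0.02, 0.02],[-0.02, 0.02, 0.01],[0.57, -0.37, -0.29]] + [[-0.16, 0.06, -0.38], [-0.03, 0.01, -0.07], [-0.01, 0.00, -0.02]]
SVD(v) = [[-0.19,  -0.06,  0.98], [0.98,  -0.04,  0.19], [0.03,  1.00,  0.06]] @ diag([0.9091294232098355, 0.7375998638358249, 0.4264154461596397]) @ [[0.51, 0.86, -0.09], [0.77, -0.5, -0.4], [-0.39, 0.13, -0.91]]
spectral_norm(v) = 0.91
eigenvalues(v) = [(-0.32+0.48j), (-0.32-0.48j), (0.84+0j)]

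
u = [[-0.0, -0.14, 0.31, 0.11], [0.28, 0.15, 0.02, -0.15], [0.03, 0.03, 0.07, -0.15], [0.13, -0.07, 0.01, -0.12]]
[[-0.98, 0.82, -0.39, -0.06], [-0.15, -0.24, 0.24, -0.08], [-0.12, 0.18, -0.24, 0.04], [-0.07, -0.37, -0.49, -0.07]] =u @ [[-0.80, -1.85, 0.14, -0.61], [0.19, 1.76, 3.53, 0.31], [-2.83, 3.33, -0.42, 0.06], [-0.66, 0.35, 2.16, -0.28]]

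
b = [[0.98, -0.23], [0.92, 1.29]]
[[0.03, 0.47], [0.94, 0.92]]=b @ [[0.17,0.55], [0.61,0.32]]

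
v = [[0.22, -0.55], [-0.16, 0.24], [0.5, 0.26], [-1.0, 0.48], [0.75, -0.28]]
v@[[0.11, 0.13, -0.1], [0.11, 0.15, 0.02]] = [[-0.04, -0.05, -0.03],  [0.01, 0.02, 0.02],  [0.08, 0.10, -0.04],  [-0.06, -0.06, 0.11],  [0.05, 0.06, -0.08]]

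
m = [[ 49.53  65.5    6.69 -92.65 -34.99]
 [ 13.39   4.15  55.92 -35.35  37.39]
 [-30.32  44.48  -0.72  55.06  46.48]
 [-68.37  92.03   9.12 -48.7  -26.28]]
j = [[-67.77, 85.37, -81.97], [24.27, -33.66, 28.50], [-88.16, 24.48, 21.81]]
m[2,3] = 55.06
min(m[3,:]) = -68.37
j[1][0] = 24.27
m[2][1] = 44.48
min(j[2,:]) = -88.16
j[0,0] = -67.77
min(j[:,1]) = -33.66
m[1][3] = -35.35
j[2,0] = -88.16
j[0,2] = -81.97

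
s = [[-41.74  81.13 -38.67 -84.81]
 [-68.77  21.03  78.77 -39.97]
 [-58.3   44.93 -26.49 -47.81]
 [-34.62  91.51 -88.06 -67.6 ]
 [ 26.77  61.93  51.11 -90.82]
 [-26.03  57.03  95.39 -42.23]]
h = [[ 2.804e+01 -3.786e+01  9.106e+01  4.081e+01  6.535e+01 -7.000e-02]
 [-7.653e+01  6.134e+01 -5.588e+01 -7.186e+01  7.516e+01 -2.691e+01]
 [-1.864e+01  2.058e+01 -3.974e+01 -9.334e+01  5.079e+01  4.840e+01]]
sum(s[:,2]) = 72.05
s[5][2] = 95.39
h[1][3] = -71.86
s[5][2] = 95.39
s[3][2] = -88.06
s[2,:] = [-58.3, 44.93, -26.49, -47.81]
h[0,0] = 28.04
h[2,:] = [-18.64, 20.58, -39.74, -93.34, 50.79, 48.4]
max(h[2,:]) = 50.79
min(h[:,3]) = -93.34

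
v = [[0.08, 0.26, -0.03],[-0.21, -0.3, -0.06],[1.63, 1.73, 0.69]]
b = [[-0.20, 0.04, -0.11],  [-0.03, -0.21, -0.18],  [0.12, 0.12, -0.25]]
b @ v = [[-0.20, -0.25, -0.07], [-0.25, -0.26, -0.11], [-0.42, -0.44, -0.18]]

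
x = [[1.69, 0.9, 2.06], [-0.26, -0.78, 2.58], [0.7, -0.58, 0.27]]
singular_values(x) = [3.47, 1.86, 0.82]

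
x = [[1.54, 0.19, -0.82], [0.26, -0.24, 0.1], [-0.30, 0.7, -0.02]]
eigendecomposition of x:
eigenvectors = [[-0.98, -0.35, 0.43],[-0.13, 0.49, 0.43],[0.12, -0.8, 0.8]]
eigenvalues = [1.67, -0.59, 0.2]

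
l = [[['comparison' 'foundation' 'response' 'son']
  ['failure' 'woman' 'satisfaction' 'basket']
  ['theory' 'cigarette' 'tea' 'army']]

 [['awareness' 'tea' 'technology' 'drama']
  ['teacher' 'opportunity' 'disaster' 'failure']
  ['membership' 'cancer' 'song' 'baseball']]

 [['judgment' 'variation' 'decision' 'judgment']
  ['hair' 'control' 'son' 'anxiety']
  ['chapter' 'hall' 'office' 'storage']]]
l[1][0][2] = 'technology'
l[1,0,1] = 'tea'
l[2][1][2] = 'son'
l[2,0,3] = 'judgment'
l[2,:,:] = [['judgment', 'variation', 'decision', 'judgment'], ['hair', 'control', 'son', 'anxiety'], ['chapter', 'hall', 'office', 'storage']]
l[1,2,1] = 'cancer'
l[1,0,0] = 'awareness'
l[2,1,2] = 'son'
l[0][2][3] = 'army'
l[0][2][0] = 'theory'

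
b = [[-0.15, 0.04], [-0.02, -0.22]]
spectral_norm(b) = 0.22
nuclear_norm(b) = 0.37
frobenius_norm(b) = 0.27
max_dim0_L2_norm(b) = 0.22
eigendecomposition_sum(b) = [[-0.22, -0.16], [0.08, 0.06]] + [[0.07, 0.2], [-0.1, -0.28]]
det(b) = 0.03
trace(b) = -0.37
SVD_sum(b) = [[-0.00, 0.05],[0.01, -0.22]] + [[-0.15, -0.01], [-0.03, -0.00]]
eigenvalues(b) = [-0.16, -0.21]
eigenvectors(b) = [[0.94,  -0.58], [-0.34,  0.81]]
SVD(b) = [[-0.22, 0.98], [0.98, 0.22]] @ diag([0.22381719758631569, 0.15101609869351051]) @ [[0.06, -1.0], [-1.0, -0.06]]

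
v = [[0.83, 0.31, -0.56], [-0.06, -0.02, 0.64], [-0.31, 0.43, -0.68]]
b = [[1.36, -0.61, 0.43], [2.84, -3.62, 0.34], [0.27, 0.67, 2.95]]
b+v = [[2.19, -0.3, -0.13], [2.78, -3.64, 0.98], [-0.04, 1.10, 2.27]]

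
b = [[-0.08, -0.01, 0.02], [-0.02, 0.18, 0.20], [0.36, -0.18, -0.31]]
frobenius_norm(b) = 0.58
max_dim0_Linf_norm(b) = 0.36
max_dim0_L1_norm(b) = 0.53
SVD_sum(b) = [[-0.04,0.02,0.04], [-0.14,0.09,0.14], [0.31,-0.21,-0.33]] + [[-0.04, -0.03, -0.02], [0.12, 0.09, 0.05], [0.05, 0.03, 0.02]] + [[0.0, -0.0, 0.0],[0.0, -0.0, 0.0],[0.0, -0.0, 0.00]]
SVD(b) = [[-0.11,0.33,0.94], [-0.4,-0.88,0.27], [0.91,-0.35,0.22]] @ diag([0.5534933615075484, 0.17730165729733308, 0.0030366242265548763]) @ [[0.62, -0.42, -0.66],[-0.75, -0.56, -0.35],[0.22, -0.71, 0.67]]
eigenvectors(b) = [[-0.11+0.00j, -0.17+0.01j, -0.17-0.01j], [-0.40+0.00j, (0.78+0j), 0.78-0.00j], [0.91+0.00j, (-0.6+0.02j), (-0.6-0.02j)]]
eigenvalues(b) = [(-0.28+0j), (0.03+0.01j), (0.03-0.01j)]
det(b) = -0.00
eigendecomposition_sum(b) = [[(-0.06+0j), (0.01+0j), (0.03+0j)],[-0.21+0.00j, 0.04+0.00j, (0.11+0j)],[(0.47-0j), (-0.09-0j), -0.26-0.00j]] + [[-0.01+0.15j,(-0.01+0.07j),(-0.01+0.05j)],[0.09-0.67j,(0.07-0.32j),0.04-0.23j],[-0.05+0.51j,(-0.04+0.24j),(-0.03+0.17j)]] + [[(-0.01-0.15j), -0.01-0.07j, -0.01-0.05j],  [(0.09+0.67j), 0.07+0.32j, 0.04+0.23j],  [(-0.05-0.51j), (-0.04-0.24j), -0.03-0.17j]]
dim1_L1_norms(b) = [0.11, 0.4, 0.85]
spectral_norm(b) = 0.55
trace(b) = -0.21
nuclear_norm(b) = 0.73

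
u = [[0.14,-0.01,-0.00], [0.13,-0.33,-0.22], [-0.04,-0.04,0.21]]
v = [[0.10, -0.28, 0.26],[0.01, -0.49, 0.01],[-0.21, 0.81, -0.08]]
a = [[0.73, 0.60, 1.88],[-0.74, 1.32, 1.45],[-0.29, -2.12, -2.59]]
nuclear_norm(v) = 1.34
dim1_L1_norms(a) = [3.21, 3.51, 5.0]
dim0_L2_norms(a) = [1.08, 2.57, 3.51]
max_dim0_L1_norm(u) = 0.43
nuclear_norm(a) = 5.89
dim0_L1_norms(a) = [1.76, 4.04, 5.92]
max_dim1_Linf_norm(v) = 0.81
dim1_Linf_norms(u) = [0.14, 0.33, 0.21]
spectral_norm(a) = 4.30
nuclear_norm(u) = 0.75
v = a @ u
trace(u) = 0.02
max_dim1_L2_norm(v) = 0.84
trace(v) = -0.47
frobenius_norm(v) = 1.05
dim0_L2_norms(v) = [0.23, 0.99, 0.27]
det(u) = -0.01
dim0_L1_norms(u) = [0.31, 0.38, 0.43]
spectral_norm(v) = 1.02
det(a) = 2.02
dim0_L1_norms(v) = [0.32, 1.58, 0.35]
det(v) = -0.02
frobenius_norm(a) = 4.48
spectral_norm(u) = 0.43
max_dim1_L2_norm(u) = 0.42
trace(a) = -0.54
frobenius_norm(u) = 0.49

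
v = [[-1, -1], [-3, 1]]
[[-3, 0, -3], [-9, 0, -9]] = v@[[3, 0, 3], [0, 0, 0]]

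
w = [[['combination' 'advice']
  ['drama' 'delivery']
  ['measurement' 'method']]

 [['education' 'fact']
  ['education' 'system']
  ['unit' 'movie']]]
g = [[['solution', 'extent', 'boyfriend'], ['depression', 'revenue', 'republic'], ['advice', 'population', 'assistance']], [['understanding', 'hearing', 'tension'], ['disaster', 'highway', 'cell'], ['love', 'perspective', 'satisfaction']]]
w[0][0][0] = 'combination'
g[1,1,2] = 'cell'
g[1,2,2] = 'satisfaction'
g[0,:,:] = [['solution', 'extent', 'boyfriend'], ['depression', 'revenue', 'republic'], ['advice', 'population', 'assistance']]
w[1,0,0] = 'education'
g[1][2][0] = 'love'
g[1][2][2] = 'satisfaction'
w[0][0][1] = 'advice'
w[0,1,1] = 'delivery'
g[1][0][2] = 'tension'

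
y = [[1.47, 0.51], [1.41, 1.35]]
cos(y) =[[0.05,  -0.44],[-1.23,  0.16]]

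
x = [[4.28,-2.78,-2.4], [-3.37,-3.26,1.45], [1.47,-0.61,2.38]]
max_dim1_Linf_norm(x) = 4.28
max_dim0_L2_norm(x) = 5.64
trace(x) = 3.40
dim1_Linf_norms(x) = [4.28, 3.37, 2.38]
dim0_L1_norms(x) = [9.12, 6.65, 6.23]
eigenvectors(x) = [[(-0.31+0j), 0.75+0.00j, 0.75-0.00j],  [(-0.95+0j), -0.27-0.03j, (-0.27+0.03j)],  [-0.02+0.00j, (0.44-0.42j), (0.44+0.42j)]]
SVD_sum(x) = [[4.61, -0.50, -2.23], [-2.98, 0.32, 1.45], [0.31, -0.03, -0.15]] + [[-0.17,-2.27,0.16], [-0.26,-3.57,0.26], [-0.05,-0.67,0.05]] + [[-0.16, -0.01, -0.33],[-0.12, -0.01, -0.25],[1.21, 0.09, 2.48]]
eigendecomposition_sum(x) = [[(-0.51+0j), (-1.26+0j), (0.09+0j)],[(-1.55+0j), -3.84+0.00j, 0.28+0.00j],[-0.03+0.00j, -0.07+0.00j, 0.01+0.00j]] + [[2.39-1.18j, -0.76+0.32j, (-1.25+3.44j)], [-0.91+0.33j, (0.29-0.09j), (0.59-1.19j)], [(0.75-2.04j), (-0.27+0.62j), 1.19+2.72j]] + [[(2.39+1.18j), -0.76-0.32j, -1.25-3.44j], [(-0.91-0.33j), (0.29+0.09j), (0.59+1.19j)], [(0.75+2.04j), (-0.27-0.62j), 1.19-2.72j]]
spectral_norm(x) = 6.14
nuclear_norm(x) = 13.25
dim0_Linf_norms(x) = [4.28, 3.26, 2.4]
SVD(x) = [[-0.84, 0.53, 0.13], [0.54, 0.83, 0.10], [-0.06, 0.16, -0.99]] @ diag([6.13881038577569, 4.308155632322803, 2.8010715976529084]) @ [[-0.9, 0.10, 0.43], [-0.07, -0.99, 0.07], [-0.44, -0.03, -0.9]]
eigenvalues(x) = [(-4.34+0j), (3.87+1.45j), (3.87-1.45j)]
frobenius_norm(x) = 8.01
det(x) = -74.08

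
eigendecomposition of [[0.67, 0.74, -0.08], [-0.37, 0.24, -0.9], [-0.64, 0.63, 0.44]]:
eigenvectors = [[-0.78+0.00j, (-0.16-0.42j), -0.16+0.42j],[(-0.29+0j), 0.68+0.00j, (0.68-0j)],[0.56+0.00j, 0.12-0.57j, (0.12+0.57j)]]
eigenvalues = [(1+0j), (0.17+0.99j), (0.17-0.99j)]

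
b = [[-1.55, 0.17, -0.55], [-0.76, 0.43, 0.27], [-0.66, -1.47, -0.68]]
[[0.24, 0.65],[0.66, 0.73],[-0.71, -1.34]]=b @ [[-0.41,-0.35], [0.29,1.01], [0.81,0.12]]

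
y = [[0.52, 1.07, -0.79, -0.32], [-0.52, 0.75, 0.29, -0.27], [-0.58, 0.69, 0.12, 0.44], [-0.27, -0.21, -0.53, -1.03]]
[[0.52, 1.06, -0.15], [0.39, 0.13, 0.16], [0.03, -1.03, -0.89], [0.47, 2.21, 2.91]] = y @ [[-0.04,0.13,-1.11], [0.33,-0.12,-0.86], [-0.03,-0.69,-0.95], [-0.5,-1.8,-1.87]]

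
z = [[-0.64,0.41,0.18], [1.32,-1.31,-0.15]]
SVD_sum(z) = [[-0.55,0.52,0.08],[1.36,-1.27,-0.19]] + [[-0.09, -0.11, 0.10], [-0.04, -0.04, 0.04]]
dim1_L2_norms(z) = [0.78, 1.87]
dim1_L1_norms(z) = [1.23, 2.78]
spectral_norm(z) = 2.01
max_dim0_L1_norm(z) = 1.96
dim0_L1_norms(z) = [1.96, 1.72, 0.33]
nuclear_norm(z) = 2.20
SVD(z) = [[-0.38, 0.93], [0.93, 0.38]] @ diag([2.0141739723048118, 0.18494109681153884]) @ [[0.73,-0.68,-0.10], [-0.5,-0.63,0.59]]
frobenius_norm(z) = 2.02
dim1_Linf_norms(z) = [0.64, 1.32]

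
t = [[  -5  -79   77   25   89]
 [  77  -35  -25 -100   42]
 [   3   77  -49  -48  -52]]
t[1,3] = -100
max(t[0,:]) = 89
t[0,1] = -79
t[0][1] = -79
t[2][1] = 77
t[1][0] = 77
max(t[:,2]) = 77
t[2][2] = -49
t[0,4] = 89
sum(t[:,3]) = -123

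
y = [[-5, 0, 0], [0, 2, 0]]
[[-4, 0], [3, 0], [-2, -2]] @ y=[[20, 0, 0], [-15, 0, 0], [10, -4, 0]]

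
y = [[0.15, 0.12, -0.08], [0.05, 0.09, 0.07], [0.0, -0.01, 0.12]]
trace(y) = 0.36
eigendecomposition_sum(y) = [[0.14, 0.15, -0.01], [0.06, 0.06, -0.00], [-0.01, -0.01, 0.0]] + [[0.02, -0.04, 0.06], [-0.02, 0.04, -0.05], [-0.0, 0.0, -0.01]] + [[-0.01, 0.01, -0.13], [0.01, -0.01, 0.13], [0.01, -0.01, 0.13]]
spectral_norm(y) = 0.22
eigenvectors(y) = [[-0.92, 0.72, -0.58], [-0.38, -0.68, 0.58], [0.05, -0.09, 0.58]]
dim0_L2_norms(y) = [0.16, 0.15, 0.16]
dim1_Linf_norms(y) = [0.15, 0.09, 0.12]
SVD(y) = [[-0.93,  -0.05,  -0.37], [-0.29,  0.69,  0.66], [0.22,  0.72,  -0.66]] @ diag([0.2233809409412082, 0.14974996386427986, 0.031239454970714797]) @ [[-0.69,  -0.63,  0.36], [0.18,  0.33,  0.93], [-0.70,  0.71,  -0.11]]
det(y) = 0.00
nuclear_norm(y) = 0.40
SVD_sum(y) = [[0.14, 0.13, -0.07], [0.05, 0.04, -0.02], [-0.03, -0.03, 0.02]] + [[-0.00,-0.0,-0.01], [0.02,0.03,0.10], [0.02,0.04,0.1]] + [[0.01, -0.01, 0.0], [-0.01, 0.01, -0.00], [0.01, -0.01, 0.00]]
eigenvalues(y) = [0.2, 0.05, 0.11]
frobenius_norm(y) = 0.27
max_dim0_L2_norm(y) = 0.16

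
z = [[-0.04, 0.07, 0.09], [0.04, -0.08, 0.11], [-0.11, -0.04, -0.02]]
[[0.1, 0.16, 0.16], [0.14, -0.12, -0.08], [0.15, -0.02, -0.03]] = z@ [[-1.25, -0.46, -0.34], [-0.82, 1.65, 1.47], [1.15, 0.30, 0.47]]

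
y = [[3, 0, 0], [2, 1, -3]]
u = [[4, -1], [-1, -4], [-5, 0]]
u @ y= [[10, -1, 3], [-11, -4, 12], [-15, 0, 0]]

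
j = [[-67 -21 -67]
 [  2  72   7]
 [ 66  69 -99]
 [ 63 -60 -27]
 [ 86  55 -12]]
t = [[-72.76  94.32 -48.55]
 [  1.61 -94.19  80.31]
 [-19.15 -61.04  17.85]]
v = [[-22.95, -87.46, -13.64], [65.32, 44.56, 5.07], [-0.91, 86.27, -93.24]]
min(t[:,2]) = -48.55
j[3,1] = -60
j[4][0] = 86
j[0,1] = -21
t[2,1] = -61.04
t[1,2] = 80.31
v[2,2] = -93.24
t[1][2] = 80.31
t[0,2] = -48.55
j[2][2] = -99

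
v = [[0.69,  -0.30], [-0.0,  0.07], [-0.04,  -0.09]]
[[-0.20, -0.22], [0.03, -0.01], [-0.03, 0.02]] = v@ [[-0.12,  -0.35],[0.39,  -0.08]]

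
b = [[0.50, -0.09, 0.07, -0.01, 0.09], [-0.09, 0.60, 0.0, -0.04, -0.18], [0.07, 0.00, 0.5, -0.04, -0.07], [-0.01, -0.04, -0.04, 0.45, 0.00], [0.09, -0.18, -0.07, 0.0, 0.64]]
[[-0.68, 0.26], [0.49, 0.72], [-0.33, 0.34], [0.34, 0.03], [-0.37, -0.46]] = b@ [[-1.11, 0.74], [0.61, 1.2], [-0.49, 0.53], [0.75, 0.23], [-0.31, -0.43]]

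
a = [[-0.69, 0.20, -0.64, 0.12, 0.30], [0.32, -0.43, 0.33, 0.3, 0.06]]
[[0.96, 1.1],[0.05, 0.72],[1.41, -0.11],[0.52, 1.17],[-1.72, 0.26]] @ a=[[-0.31, -0.28, -0.25, 0.45, 0.35], [0.20, -0.3, 0.21, 0.22, 0.06], [-1.01, 0.33, -0.94, 0.14, 0.42], [0.02, -0.4, 0.05, 0.41, 0.23], [1.27, -0.46, 1.19, -0.13, -0.5]]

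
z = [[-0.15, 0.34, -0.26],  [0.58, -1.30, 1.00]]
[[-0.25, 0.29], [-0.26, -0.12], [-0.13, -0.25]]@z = [[0.21, -0.46, 0.36],[-0.03, 0.07, -0.05],[-0.13, 0.28, -0.22]]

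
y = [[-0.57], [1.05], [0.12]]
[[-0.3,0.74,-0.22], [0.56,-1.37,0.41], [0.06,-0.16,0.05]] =y @[[0.53, -1.30, 0.39]]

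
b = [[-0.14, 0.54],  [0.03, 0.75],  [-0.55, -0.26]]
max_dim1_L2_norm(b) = 0.75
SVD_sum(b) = [[0.07,0.51], [0.11,0.74], [-0.05,-0.33]] + [[-0.21, 0.03],[-0.08, 0.01],[-0.50, 0.07]]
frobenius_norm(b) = 1.12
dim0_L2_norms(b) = [0.57, 0.96]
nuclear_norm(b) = 1.52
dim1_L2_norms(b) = [0.56, 0.75, 0.61]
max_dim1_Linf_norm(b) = 0.75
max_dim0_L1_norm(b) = 1.55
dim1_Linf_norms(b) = [0.54, 0.75, 0.55]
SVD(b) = [[-0.53,0.39],[-0.77,0.14],[0.35,0.91]] @ diag([0.9669063484322665, 0.5565897172616294]) @ [[-0.15, -0.99], [-0.99, 0.15]]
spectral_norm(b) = 0.97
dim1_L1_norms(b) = [0.68, 0.78, 0.81]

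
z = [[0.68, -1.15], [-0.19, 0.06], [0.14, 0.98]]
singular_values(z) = [1.58, 0.55]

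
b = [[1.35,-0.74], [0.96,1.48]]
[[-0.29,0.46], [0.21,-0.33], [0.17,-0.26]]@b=[[0.05, 0.90], [-0.03, -0.64], [-0.02, -0.51]]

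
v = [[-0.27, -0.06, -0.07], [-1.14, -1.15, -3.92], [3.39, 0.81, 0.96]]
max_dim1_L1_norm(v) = 6.21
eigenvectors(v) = [[-0.16+0.00j, 0.02+0.03j, 0.02-0.03j], [0.96+0.00j, (0.91+0j), (0.91-0j)], [-0.23+0.00j, (-0.22-0.35j), (-0.22+0.35j)]]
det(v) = -0.04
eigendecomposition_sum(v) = [[(-0.01-0j), -0.00+0.00j, (-0+0j)], [(0.08+0j), -0j, (0.01-0j)], [(-0.02-0j), -0.00+0.00j, (-0+0j)]] + [[-0.13+0.05j, (-0.03-0.01j), -0.03-0.06j], [(-0.61+3.99j), (-0.58+0.68j), -1.96+0.02j], [(1.71-0.73j), 0.41+0.06j, (0.48+0.76j)]] + [[(-0.13-0.05j), -0.03+0.01j, (-0.03+0.06j)],[-0.61-3.99j, -0.58-0.68j, -1.96-0.02j],[1.71+0.73j, (0.41-0.06j), (0.48-0.76j)]]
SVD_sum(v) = [[-0.14, -0.07, -0.17], [-2.36, -1.12, -2.95], [1.78, 0.85, 2.23]] + [[-0.13,0.00,0.10],[1.22,-0.03,-0.97],[1.61,-0.04,-1.27]] + [[-0.0, 0.00, -0.0], [-0.00, 0.0, -0.0], [-0.0, 0.0, -0.0]]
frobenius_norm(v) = 5.58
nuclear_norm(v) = 7.53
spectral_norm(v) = 4.95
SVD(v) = [[-0.05, 0.06, 1.0], [-0.8, -0.60, 0.0], [0.60, -0.79, 0.08]] @ diag([4.948543544552306, 2.579071327402395, 0.002806392800070384]) @ [[0.60, 0.28, 0.75], [-0.78, 0.02, 0.62], [-0.16, 0.96, -0.23]]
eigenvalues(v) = [(-0.02+0j), (-0.22+1.5j), (-0.22-1.5j)]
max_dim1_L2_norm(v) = 4.24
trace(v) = -0.46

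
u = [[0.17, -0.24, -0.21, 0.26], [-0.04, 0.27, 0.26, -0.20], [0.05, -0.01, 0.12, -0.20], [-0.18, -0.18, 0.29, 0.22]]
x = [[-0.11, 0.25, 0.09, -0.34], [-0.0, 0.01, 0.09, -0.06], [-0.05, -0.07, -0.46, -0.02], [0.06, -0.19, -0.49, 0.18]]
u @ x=[[0.01, 0.01, -0.04, 0.01], [-0.02, 0.01, -0.0, -0.04], [-0.02, 0.04, 0.05, -0.05], [0.02, -0.11, -0.27, 0.11]]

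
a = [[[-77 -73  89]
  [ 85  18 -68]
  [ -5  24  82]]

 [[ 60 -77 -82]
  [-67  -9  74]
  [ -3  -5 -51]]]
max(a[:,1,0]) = 85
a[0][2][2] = 82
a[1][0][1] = -77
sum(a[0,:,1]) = -31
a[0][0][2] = 89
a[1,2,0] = -3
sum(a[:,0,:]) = -160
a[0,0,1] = -73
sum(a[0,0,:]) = -61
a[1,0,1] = -77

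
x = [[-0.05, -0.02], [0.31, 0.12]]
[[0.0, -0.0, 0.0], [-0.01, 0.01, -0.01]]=x @ [[-0.07, 0.01, -0.08],[0.09, 0.02, 0.09]]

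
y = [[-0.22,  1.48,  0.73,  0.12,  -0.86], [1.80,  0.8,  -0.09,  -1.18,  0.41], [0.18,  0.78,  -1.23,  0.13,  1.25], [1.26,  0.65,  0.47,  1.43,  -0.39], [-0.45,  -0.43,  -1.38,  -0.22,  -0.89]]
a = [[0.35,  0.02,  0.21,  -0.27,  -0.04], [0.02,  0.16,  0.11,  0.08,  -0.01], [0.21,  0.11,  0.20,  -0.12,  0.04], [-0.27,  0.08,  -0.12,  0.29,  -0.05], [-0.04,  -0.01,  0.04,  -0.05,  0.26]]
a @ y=[[-0.33, 0.54, -0.08, -0.33, 0.11], [0.41, 0.3, -0.08, -0.06, 0.16], [0.02, 0.46, -0.21, -0.26, 0.13], [0.57, -0.22, 0.15, 0.28, 0.05], [-0.18, -0.18, -0.46, -0.12, -0.13]]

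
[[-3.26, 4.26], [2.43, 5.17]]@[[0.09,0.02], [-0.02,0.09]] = [[-0.38, 0.32], [0.12, 0.51]]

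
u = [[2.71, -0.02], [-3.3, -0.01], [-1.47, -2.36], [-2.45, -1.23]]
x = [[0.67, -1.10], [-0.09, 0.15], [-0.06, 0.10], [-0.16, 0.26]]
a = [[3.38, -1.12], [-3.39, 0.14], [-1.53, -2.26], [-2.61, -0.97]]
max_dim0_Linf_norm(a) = 3.39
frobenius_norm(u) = 5.79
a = x + u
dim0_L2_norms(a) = [5.66, 2.71]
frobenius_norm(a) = 6.28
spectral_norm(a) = 5.67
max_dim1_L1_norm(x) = 1.77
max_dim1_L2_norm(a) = 3.56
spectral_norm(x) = 1.34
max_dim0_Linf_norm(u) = 3.3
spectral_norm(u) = 5.33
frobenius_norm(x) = 1.34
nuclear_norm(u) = 7.59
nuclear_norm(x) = 1.34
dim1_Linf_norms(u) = [2.71, 3.3, 2.36, 2.45]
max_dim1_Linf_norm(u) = 3.3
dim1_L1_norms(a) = [4.5, 3.53, 3.79, 3.58]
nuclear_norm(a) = 8.36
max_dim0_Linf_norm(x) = 1.1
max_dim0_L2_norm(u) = 5.14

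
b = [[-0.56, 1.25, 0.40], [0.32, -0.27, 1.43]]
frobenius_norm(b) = 2.06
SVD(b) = [[0.27, 0.96], [0.96, -0.27]] @ diag([1.4951701762217484, 1.4215365433702454]) @ [[0.11, 0.05, 0.99], [-0.44, 0.9, 0.0]]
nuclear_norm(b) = 2.92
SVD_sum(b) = [[0.04, 0.02, 0.4], [0.15, 0.07, 1.43]] + [[-0.60, 1.23, 0.00], [0.17, -0.34, -0.00]]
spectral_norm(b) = 1.50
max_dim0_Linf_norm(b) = 1.43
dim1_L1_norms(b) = [2.21, 2.02]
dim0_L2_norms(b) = [0.64, 1.28, 1.48]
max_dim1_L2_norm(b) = 1.49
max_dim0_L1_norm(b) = 1.83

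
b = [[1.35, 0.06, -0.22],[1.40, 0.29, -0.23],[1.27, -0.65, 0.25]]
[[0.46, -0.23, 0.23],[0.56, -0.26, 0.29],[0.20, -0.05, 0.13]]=b @ [[0.34, -0.13, 0.19], [0.40, -0.09, 0.25], [0.12, 0.23, 0.21]]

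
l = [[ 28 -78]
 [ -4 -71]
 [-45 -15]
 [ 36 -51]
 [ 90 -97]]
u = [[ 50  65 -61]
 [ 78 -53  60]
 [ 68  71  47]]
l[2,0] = -45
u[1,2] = 60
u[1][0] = 78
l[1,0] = -4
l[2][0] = -45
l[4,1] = -97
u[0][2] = -61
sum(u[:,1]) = 83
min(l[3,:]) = -51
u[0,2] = -61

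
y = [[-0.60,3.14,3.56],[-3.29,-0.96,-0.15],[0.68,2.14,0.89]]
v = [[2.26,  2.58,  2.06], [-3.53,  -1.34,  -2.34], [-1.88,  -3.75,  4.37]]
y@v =[[-19.13, -19.11, 6.97], [-3.76, -6.64, -5.19], [-7.69, -4.45, 0.28]]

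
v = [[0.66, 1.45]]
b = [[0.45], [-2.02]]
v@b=[[-2.63]]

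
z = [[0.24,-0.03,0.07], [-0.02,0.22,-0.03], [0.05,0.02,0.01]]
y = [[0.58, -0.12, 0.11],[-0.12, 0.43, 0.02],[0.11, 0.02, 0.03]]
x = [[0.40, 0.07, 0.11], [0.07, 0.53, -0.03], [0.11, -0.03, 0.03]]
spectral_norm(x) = 0.56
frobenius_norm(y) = 0.76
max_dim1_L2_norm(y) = 0.6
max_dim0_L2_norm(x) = 0.54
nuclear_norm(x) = 0.97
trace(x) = 0.96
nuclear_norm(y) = 1.04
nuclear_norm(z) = 0.48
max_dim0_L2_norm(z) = 0.25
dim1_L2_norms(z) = [0.25, 0.22, 0.05]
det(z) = -0.00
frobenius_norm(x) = 0.69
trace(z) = 0.47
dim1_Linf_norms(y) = [0.58, 0.43, 0.11]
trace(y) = 1.04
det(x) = -0.00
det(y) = 0.00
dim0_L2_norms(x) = [0.42, 0.54, 0.12]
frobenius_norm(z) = 0.34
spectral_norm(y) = 0.66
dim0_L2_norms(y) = [0.6, 0.45, 0.12]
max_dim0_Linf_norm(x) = 0.53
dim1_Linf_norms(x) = [0.4, 0.53, 0.11]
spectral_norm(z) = 0.27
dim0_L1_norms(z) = [0.31, 0.27, 0.11]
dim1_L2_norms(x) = [0.42, 0.54, 0.12]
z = y @ x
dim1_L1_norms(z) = [0.34, 0.27, 0.08]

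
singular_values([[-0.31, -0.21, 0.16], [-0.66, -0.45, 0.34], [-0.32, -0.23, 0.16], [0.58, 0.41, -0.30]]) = [1.3, 0.01, 0.0]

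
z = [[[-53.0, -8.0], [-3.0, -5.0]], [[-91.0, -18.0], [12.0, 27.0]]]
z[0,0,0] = -53.0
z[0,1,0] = -3.0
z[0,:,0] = [-53.0, -3.0]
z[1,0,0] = -91.0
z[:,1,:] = [[-3.0, -5.0], [12.0, 27.0]]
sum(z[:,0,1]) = -26.0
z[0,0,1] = -8.0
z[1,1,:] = [12.0, 27.0]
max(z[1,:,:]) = 27.0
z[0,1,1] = -5.0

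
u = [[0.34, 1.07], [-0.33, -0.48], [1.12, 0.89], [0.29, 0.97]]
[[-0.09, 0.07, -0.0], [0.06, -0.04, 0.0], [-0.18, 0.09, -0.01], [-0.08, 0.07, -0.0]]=u@[[-0.13, 0.03, -0.01], [-0.04, 0.06, -0.00]]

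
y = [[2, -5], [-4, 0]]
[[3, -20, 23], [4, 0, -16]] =y @[[-1, 0, 4], [-1, 4, -3]]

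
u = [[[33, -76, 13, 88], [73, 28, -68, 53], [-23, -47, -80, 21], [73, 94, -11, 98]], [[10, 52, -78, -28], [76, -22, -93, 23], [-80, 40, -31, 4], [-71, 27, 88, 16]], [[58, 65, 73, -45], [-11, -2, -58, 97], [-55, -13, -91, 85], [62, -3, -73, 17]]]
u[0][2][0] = -23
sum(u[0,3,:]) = 254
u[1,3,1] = 27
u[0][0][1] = -76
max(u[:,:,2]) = 88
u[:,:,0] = [[33, 73, -23, 73], [10, 76, -80, -71], [58, -11, -55, 62]]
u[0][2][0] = -23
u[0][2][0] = -23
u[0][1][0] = 73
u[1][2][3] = 4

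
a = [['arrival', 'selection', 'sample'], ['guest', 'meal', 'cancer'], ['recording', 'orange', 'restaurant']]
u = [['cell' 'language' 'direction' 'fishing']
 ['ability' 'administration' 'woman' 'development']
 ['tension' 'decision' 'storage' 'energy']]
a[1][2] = 'cancer'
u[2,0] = 'tension'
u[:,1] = ['language', 'administration', 'decision']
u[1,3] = 'development'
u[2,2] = 'storage'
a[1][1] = 'meal'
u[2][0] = 'tension'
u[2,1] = 'decision'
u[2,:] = ['tension', 'decision', 'storage', 'energy']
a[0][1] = 'selection'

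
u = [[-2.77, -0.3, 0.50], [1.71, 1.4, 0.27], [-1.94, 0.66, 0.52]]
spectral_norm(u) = 3.86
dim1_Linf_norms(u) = [2.77, 1.71, 1.94]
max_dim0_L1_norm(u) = 6.42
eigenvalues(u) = [-2.18, -0.24, 1.57]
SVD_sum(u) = [[-2.77, -0.42, 0.36], [1.81, 0.27, -0.23], [-1.84, -0.28, 0.24]] + [[-0.01, 0.15, 0.06], [-0.11, 1.15, 0.45], [-0.09, 0.91, 0.36]] + [[0.02, -0.03, 0.08],[0.01, -0.02, 0.05],[-0.01, 0.03, -0.08]]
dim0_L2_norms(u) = [3.79, 1.58, 0.77]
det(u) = 0.82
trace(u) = -0.85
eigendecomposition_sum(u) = [[-2.84, -0.34, 0.56],[1.54, 0.18, -0.3],[-2.42, -0.29, 0.48]] + [[0.07, 0.04, -0.06], [-0.12, -0.06, 0.10], [0.29, 0.15, -0.25]] + [[0.00, 0.00, 0.00], [0.29, 1.28, 0.47], [0.18, 0.8, 0.29]]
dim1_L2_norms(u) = [2.83, 2.23, 2.11]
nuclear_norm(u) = 5.58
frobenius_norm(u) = 4.18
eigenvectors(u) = [[-0.70, -0.22, 0.0], [0.38, 0.38, 0.85], [-0.6, -0.9, 0.53]]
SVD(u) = [[-0.73, -0.1, -0.67], [0.48, -0.78, -0.4], [-0.48, -0.62, 0.62]] @ diag([3.8604207869437084, 1.5870080574692051, 0.13437549352743278]) @ [[0.98, 0.15, -0.13],  [0.09, -0.93, -0.37],  [-0.17, 0.35, -0.92]]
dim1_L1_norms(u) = [3.57, 3.38, 3.12]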